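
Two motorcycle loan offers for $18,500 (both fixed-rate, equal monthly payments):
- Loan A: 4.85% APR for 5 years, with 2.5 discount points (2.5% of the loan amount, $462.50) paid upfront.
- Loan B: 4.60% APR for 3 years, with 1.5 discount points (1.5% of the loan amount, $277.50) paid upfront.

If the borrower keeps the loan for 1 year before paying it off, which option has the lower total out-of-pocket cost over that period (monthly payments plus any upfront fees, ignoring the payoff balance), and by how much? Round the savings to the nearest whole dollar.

Loan A by $2,255

Loan A: monthly rate = 4.85%/12 = 0.0040417; payment = 18,500 × 0.0040417 / (1 − (1+0.0040417)^−60) = $347.85.
Loan B: at 4.60% the monthly rate is 0.0038333, so the payment is 18,500 × 0.0038333 / (1 − 1.0038333^−36) = $551.15.
Over 12 months: Loan A costs 12 × $347.85 + $462.50 = $4,636.70; Loan B costs 12 × $551.15 + $277.50 = $6,891.30.
Loan A is cheaper by $6,891.30 − $4,636.70 = $2,254.60.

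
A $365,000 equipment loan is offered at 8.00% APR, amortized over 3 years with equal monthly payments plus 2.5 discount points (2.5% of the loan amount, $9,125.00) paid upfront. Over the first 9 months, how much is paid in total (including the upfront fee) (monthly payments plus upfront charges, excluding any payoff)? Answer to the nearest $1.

$112,065

At 8.00% the monthly rate is 0.0066667, so the payment is 365,000 × 0.0066667 / (1 − 1.0066667^−36) = $11,437.77.
Total outlay = 9 × $11,437.77 + $9,125.00 = $112,064.93.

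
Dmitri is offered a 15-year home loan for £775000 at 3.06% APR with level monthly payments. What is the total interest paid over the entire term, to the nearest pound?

£192,392

Monthly rate = 3.06%/12 = 0.0025500; payment = 775,000 × 0.0025500 / (1 − (1+0.0025500)^−180) = £5,374.40.
Total paid = 180 × £5,374.40 = £967,392.00; interest = £967,392.00 − £775,000 = £192,392.00.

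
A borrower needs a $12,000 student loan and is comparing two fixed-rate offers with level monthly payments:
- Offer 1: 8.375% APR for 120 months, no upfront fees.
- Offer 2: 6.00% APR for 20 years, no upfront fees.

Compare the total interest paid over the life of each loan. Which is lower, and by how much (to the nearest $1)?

Offer 1: monthly rate = 8.375%/12 = 0.0069792; payment = 12,000 × 0.0069792 / (1 − (1+0.0069792)^−120) = $147.98.
Total interest on Offer 1 = 120 × $147.98 − $12,000 = $5,757.60.
Offer 2: monthly rate = 6%/12 = 0.0050000; payment = 12,000 × 0.0050000 / (1 − (1+0.0050000)^−240) = $85.97.
Total interest on Offer 2 = 240 × $85.97 − $12,000 = $8,632.80.
Offer 1 is lower by $2,875.20.

Offer 1 by $2,875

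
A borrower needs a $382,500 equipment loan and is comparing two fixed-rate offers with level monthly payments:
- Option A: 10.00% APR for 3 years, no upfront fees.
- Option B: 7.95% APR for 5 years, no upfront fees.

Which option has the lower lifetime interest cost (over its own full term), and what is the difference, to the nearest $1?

Option A by $20,475

Option A: at 10.00% the monthly rate is 0.0083333, so the payment is 382,500 × 0.0083333 / (1 − 1.0083333^−36) = $12,342.20.
Total interest on Option A = 36 × $12,342.20 − $382,500 = $61,819.20.
Option B: at 7.95% the monthly rate is 0.0066250, so the payment is 382,500 × 0.0066250 / (1 − 1.0066250^−60) = $7,746.57.
Total interest on Option B = 60 × $7,746.57 − $382,500 = $82,294.20.
Option A is lower by $20,475.00.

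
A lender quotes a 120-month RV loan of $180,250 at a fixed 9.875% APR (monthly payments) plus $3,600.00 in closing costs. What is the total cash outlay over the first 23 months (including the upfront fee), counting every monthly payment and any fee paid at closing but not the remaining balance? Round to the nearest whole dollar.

Monthly rate = 9.875%/12 = 0.0082292; payment = 180,250 × 0.0082292 / (1 − (1+0.0082292)^−120) = $2,369.56.
Total outlay = 23 × $2,369.56 + $3,600.00 = $58,099.88.

$58,100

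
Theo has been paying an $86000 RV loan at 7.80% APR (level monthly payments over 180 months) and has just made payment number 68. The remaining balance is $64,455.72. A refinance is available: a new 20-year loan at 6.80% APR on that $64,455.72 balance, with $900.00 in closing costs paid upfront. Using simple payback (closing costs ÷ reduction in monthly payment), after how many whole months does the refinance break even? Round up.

Current payment = 86,000 × 7.8%/12 / (1 − (1+0.0065000)^−180) = $811.96.
Refinanced payment = 64,455.72 × 0.0056667 / (1 − (1+0.0056667)^−240) = $492.02.
Monthly savings = $811.96 − $492.02 = $319.94.
Break-even = $900.00 / $319.94 = 2.81 → 3 months.

3 months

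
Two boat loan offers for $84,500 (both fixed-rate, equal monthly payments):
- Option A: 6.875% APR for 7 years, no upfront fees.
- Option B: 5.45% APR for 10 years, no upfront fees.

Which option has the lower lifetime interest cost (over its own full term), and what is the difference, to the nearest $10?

Option A: at 6.875% the monthly rate is 0.0057292, so the payment is 84,500 × 0.0057292 / (1 − 1.0057292^−84) = $1,270.17.
Total interest on Option A = 84 × $1,270.17 − $84,500 = $22,194.28.
Option B: at 5.45% the monthly rate is 0.0045417, so the payment is 84,500 × 0.0045417 / (1 − 1.0045417^−120) = $914.95.
Total interest on Option B = 120 × $914.95 − $84,500 = $25,294.00.
Option A is lower by $3,099.72.

Option A by $3,100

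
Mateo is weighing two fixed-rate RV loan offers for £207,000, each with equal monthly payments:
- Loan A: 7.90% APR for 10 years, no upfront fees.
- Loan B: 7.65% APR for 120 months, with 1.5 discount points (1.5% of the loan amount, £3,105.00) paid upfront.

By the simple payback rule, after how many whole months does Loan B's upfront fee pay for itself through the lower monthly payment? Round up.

Loan A: at 7.90% the monthly rate is 0.0065833, so the payment is 207,000 × 0.0065833 / (1 − 1.0065833^−120) = £2,500.56.
Loan B: at 7.65% the monthly rate is 0.0063750, so the payment is 207,000 × 0.0063750 / (1 − 1.0063750^−120) = £2,473.36.
Monthly savings = £2,500.56 − £2,473.36 = £27.20.
Break-even = £3,105.00 / £27.20 = 114.15 → 115 months.

115 months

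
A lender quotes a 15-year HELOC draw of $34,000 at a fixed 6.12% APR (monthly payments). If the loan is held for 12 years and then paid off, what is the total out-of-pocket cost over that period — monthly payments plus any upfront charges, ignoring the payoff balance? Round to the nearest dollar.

At 6.12% the monthly rate is 0.0051000, so the payment is 34,000 × 0.0051000 / (1 − 1.0051000^−180) = $289.12.
Total outlay = 144 × $289.12 = $41,633.28.

$41,633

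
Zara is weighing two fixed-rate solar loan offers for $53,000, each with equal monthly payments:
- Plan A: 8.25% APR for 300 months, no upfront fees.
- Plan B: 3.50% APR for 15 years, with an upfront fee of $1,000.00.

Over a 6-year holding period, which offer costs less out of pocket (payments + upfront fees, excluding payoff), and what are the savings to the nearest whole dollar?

Plan B by $1,807

Plan A: at 8.25% the monthly rate is 0.0068750, so the payment is 53,000 × 0.0068750 / (1 − 1.0068750^−300) = $417.88.
Plan B: monthly rate = 3.5%/12 = 0.0029167; payment = 53,000 × 0.0029167 / (1 − (1+0.0029167)^−180) = $378.89.
Over 72 months: Plan A costs 72 × $417.88 = $30,087.36; Plan B costs 72 × $378.89 + $1,000.00 = $28,280.08.
Plan B is cheaper by $30,087.36 − $28,280.08 = $1,807.28.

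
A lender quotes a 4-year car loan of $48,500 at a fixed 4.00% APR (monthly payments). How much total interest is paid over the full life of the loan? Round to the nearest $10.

$4,060

At 4.00% the monthly rate is 0.0033333, so the payment is 48,500 × 0.0033333 / (1 − 1.0033333^−48) = $1,095.08.
Total paid = 48 × $1,095.08 = $52,563.84; interest = $52,563.84 − $48,500 = $4,063.84.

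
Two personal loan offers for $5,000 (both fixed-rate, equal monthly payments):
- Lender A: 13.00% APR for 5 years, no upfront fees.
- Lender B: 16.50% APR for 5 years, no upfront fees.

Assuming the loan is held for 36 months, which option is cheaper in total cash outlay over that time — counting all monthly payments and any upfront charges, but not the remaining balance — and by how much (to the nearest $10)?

Lender A by $330

Lender A: monthly rate = 13%/12 = 0.0108333; payment = 5,000 × 0.0108333 / (1 − (1+0.0108333)^−60) = $113.77.
Lender B: monthly rate = 16.5%/12 = 0.0137500; payment = 5,000 × 0.0137500 / (1 − (1+0.0137500)^−60) = $122.92.
Over 36 months: Lender A costs 36 × $113.77 = $4,095.72; Lender B costs 36 × $122.92 = $4,425.12.
Lender A is cheaper by $4,425.12 − $4,095.72 = $329.40.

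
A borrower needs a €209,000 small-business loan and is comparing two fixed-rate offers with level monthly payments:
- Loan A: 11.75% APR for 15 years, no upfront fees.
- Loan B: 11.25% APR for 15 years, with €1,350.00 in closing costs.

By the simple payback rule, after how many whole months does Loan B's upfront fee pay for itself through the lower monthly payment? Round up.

Loan A: at 11.75% the monthly rate is 0.0097917, so the payment is 209,000 × 0.0097917 / (1 − 1.0097917^−180) = €2,474.83.
Loan B: at 11.25% the monthly rate is 0.0093750, so the payment is 209,000 × 0.0093750 / (1 − 1.0093750^−180) = €2,408.40.
Monthly savings = €2,474.83 − €2,408.40 = €66.43.
Break-even = €1,350.00 / €66.43 = 20.32 → 21 months.

21 months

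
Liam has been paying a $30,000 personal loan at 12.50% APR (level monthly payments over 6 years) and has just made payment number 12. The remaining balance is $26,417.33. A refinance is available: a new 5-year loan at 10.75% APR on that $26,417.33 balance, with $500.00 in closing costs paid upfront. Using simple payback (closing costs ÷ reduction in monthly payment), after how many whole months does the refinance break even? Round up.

Current payment = 30,000 × 12.5%/12 / (1 − (1+0.0104167)^−72) = $594.34.
Refinanced payment = 26,417.33 × 0.0089583 / (1 − (1+0.0089583)^−60) = $571.09.
Monthly savings = $594.34 − $571.09 = $23.25.
Break-even = $500.00 / $23.25 = 21.51 → 22 months.

22 months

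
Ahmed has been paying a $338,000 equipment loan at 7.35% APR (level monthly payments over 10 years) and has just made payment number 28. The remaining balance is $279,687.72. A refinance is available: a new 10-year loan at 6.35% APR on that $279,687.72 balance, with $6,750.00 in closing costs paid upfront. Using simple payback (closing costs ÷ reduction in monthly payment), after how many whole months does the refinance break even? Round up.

Current payment = 338,000 × 7.35%/12 / (1 − (1+0.0061250)^−120) = $3,985.71.
Refinanced payment = 279,687.72 × 0.0052917 / (1 − (1+0.0052917)^−120) = $3,154.49.
Monthly savings = $3,985.71 − $3,154.49 = $831.22.
Break-even = $6,750.00 / $831.22 = 8.12 → 9 months.

9 months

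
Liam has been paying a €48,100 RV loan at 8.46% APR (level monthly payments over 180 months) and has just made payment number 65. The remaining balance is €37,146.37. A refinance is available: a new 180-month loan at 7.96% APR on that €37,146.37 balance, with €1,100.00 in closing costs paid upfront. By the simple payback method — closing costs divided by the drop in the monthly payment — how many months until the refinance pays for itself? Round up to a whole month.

Current payment = 48,100 × 8.46%/12 / (1 − (1+0.0070500)^−180) = €472.53.
Refinanced payment = 37,146.37 × 0.0066333 / (1 − (1+0.0066333)^−180) = €354.13.
Monthly savings = €472.53 − €354.13 = €118.40.
Break-even = €1,100.00 / €118.40 = 9.29 → 10 months.

10 months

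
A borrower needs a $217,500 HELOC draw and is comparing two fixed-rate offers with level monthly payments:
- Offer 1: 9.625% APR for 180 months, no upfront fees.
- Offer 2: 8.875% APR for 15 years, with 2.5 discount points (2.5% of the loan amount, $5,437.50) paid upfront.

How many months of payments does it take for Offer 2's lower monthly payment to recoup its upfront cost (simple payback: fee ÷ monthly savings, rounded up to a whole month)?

56 months

Offer 1: at 9.625% the monthly rate is 0.0080208, so the payment is 217,500 × 0.0080208 / (1 − 1.0080208^−180) = $2,287.62.
Offer 2: at 8.875% the monthly rate is 0.0073958, so the payment is 217,500 × 0.0073958 / (1 − 1.0073958^−180) = $2,189.89.
Monthly savings = $2,287.62 − $2,189.89 = $97.73.
Break-even = $5,437.50 / $97.73 = 55.64 → 56 months.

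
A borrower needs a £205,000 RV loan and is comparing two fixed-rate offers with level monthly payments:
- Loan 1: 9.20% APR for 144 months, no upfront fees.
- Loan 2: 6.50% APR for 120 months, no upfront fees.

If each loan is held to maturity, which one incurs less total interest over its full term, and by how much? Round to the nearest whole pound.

Loan 2 by £59,952

Loan 1: at 9.20% the monthly rate is 0.0076667, so the payment is 205,000 × 0.0076667 / (1 − 1.0076667^−144) = £2,356.11.
Total interest on Loan 1 = 144 × £2,356.11 − £205,000 = £134,279.84.
Loan 2: at 6.50% the monthly rate is 0.0054167, so the payment is 205,000 × 0.0054167 / (1 − 1.0054167^−120) = £2,327.73.
Total interest on Loan 2 = 120 × £2,327.73 − £205,000 = £74,327.60.
Loan 2 is lower by £59,952.24.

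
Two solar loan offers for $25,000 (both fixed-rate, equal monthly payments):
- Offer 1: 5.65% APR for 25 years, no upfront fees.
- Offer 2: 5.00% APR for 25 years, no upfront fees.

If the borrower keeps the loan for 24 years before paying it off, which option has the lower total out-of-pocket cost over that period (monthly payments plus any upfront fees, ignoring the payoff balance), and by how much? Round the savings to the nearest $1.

Offer 2 by $2,771

Offer 1: at 5.65% the monthly rate is 0.0047083, so the payment is 25,000 × 0.0047083 / (1 − 1.0047083^−300) = $155.77.
Offer 2: at 5.00% the monthly rate is 0.0041667, so the payment is 25,000 × 0.0041667 / (1 − 1.0041667^−300) = $146.15.
Over 288 months: Offer 1 costs 288 × $155.77 = $44,861.76; Offer 2 costs 288 × $146.15 = $42,091.20.
Offer 2 is cheaper by $44,861.76 − $42,091.20 = $2,770.56.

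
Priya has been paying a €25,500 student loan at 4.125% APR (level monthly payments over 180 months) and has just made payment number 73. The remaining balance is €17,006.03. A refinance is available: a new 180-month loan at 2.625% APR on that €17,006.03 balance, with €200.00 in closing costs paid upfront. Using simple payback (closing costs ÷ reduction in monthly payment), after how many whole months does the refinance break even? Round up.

Current payment = 25,500 × 4.125%/12 / (1 − (1+0.0034375)^−180) = €190.22.
Refinanced payment = 17,006.03 × 0.0021875 / (1 − (1+0.0021875)^−180) = €114.40.
Monthly savings = €190.22 − €114.40 = €75.82.
Break-even = €200.00 / €75.82 = 2.64 → 3 months.

3 months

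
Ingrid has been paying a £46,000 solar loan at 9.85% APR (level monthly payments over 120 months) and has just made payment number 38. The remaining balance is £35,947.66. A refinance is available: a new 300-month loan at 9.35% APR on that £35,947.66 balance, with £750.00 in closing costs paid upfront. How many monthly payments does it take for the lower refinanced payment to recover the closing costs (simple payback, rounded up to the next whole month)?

3 months

Current payment = 46,000 × 9.85%/12 / (1 − (1+0.0082083)^−120) = £604.08.
Refinanced payment = 35,947.66 × 0.0077917 / (1 − (1+0.0077917)^−300) = £310.33.
Monthly savings = £604.08 − £310.33 = £293.75.
Break-even = £750.00 / £293.75 = 2.55 → 3 months.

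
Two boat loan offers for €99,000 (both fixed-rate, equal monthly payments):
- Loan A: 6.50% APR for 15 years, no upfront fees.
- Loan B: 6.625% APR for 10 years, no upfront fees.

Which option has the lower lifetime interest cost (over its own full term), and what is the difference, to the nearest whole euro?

Loan A: at 6.50% the monthly rate is 0.0054167, so the payment is 99,000 × 0.0054167 / (1 − 1.0054167^−180) = €862.40.
Total interest on Loan A = 180 × €862.40 − €99,000 = €56,232.00.
Loan B: at 6.625% the monthly rate is 0.0055208, so the payment is 99,000 × 0.0055208 / (1 − 1.0055208^−120) = €1,130.43.
Total interest on Loan B = 120 × €1,130.43 − €99,000 = €36,651.60.
Loan B is lower by €19,580.40.

Loan B by €19,580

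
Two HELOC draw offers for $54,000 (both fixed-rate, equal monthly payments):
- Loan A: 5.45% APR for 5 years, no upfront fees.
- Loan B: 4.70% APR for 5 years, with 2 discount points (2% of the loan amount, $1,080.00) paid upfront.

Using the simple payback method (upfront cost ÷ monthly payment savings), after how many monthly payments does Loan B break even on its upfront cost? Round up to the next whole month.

Loan A: monthly rate = 5.45%/12 = 0.0045417; payment = 54,000 × 0.0045417 / (1 − (1+0.0045417)^−60) = $1,030.22.
Loan B: at 4.70% the monthly rate is 0.0039167, so the payment is 54,000 × 0.0039167 / (1 − 1.0039167^−60) = $1,011.64.
Monthly savings = $1,030.22 − $1,011.64 = $18.58.
Break-even = $1,080.00 / $18.58 = 58.13 → 59 months.

59 months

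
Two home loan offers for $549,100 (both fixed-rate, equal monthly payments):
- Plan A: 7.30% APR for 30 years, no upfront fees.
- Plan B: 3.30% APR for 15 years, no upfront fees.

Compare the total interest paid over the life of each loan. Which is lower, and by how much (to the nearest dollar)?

Plan B by $658,301

Plan A: at 7.30% the monthly rate is 0.0060833, so the payment is 549,100 × 0.0060833 / (1 − 1.0060833^−360) = $3,764.47.
Total interest on Plan A = 360 × $3,764.47 − $549,100 = $806,109.20.
Plan B: monthly rate = 3.3%/12 = 0.0027500; payment = 549,100 × 0.0027500 / (1 − (1+0.0027500)^−180) = $3,871.71.
Total interest on Plan B = 180 × $3,871.71 − $549,100 = $147,807.80.
Plan B is lower by $658,301.40.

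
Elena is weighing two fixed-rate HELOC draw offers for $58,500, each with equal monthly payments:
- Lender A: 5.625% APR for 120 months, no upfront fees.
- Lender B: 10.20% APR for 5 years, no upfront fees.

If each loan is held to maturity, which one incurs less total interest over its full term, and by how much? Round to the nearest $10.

Lender A: monthly rate = 5.625%/12 = 0.0046875; payment = 58,500 × 0.0046875 / (1 − (1+0.0046875)^−120) = $638.51.
Total interest on Lender A = 120 × $638.51 − $58,500 = $18,121.20.
Lender B: monthly rate = 10.2%/12 = 0.0085000; payment = 58,500 × 0.0085000 / (1 − (1+0.0085000)^−60) = $1,248.72.
Total interest on Lender B = 60 × $1,248.72 − $58,500 = $16,423.20.
Lender B is lower by $1,698.00.

Lender B by $1,700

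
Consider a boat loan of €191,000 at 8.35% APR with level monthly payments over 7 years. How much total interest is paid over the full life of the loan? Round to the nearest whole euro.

€61,872

At 8.35% the monthly rate is 0.0069583, so the payment is 191,000 × 0.0069583 / (1 − 1.0069583^−84) = €3,010.38.
Total paid = 84 × €3,010.38 = €252,871.92; interest = €252,871.92 − €191,000 = €61,871.92.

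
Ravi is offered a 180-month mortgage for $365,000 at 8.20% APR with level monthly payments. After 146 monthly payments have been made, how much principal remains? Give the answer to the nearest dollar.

$106,786

With monthly rate i = 8.2%/12 = 0.0068333, the balance after k of n payments is P · [(1+i)^n − (1+i)^k] / [(1+i)^n − 1].
(1+0.0068333)^180 = 3.40694688 and (1+0.0068333)^146 = 2.70275986, so the balance is 365,000 × (3.40694688 − 2.70275986) / (3.40694688 − 1) = $106,786.01.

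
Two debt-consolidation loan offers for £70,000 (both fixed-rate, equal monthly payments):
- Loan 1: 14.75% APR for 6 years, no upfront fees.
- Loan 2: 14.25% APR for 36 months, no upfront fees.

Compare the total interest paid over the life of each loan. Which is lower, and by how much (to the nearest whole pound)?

Loan 2 by £19,454

Loan 1: at 14.75% the monthly rate is 0.0122917, so the payment is 70,000 × 0.0122917 / (1 − 1.0122917^−72) = £1,470.66.
Total interest on Loan 1 = 72 × £1,470.66 − £70,000 = £35,887.52.
Loan 2: monthly rate = 14.25%/12 = 0.0118750; payment = 70,000 × 0.0118750 / (1 − (1+0.0118750)^−36) = £2,400.94.
Total interest on Loan 2 = 36 × £2,400.94 − £70,000 = £16,433.84.
Loan 2 is lower by £19,453.68.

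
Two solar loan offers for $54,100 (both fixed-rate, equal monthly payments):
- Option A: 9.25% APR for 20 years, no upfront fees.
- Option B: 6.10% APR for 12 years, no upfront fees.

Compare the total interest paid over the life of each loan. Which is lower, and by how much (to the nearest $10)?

Option A: at 9.25% the monthly rate is 0.0077083, so the payment is 54,100 × 0.0077083 / (1 − 1.0077083^−240) = $495.48.
Total interest on Option A = 240 × $495.48 − $54,100 = $64,815.20.
Option B: monthly rate = 6.1%/12 = 0.0050833; payment = 54,100 × 0.0050833 / (1 − (1+0.0050833)^−144) = $530.74.
Total interest on Option B = 144 × $530.74 − $54,100 = $22,326.56.
Option B is lower by $42,488.64.

Option B by $42,490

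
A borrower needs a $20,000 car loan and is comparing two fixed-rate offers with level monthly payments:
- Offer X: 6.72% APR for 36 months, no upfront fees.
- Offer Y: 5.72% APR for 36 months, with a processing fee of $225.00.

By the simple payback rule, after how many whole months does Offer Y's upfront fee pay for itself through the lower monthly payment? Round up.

25 months

Offer X: monthly rate = 6.72%/12 = 0.0056000; payment = 20,000 × 0.0056000 / (1 − (1+0.0056000)^−36) = $614.98.
Offer Y: at 5.72% the monthly rate is 0.0047667, so the payment is 20,000 × 0.0047667 / (1 − 1.0047667^−36) = $605.90.
Monthly savings = $614.98 − $605.90 = $9.08.
Break-even = $225.00 / $9.08 = 24.78 → 25 months.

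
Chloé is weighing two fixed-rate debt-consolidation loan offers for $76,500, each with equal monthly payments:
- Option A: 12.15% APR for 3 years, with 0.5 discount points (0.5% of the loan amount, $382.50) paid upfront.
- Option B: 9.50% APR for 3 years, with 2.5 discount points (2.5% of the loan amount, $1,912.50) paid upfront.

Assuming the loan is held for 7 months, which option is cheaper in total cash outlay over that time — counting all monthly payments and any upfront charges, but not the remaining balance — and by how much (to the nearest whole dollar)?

Option A: monthly rate = 12.15%/12 = 0.0101250; payment = 76,500 × 0.0101250 / (1 − (1+0.0101250)^−36) = $2,546.38.
Option B: monthly rate = 9.5%/12 = 0.0079167; payment = 76,500 × 0.0079167 / (1 − (1+0.0079167)^−36) = $2,450.52.
Over 7 months: Option A costs 7 × $2,546.38 + $382.50 = $18,207.16; Option B costs 7 × $2,450.52 + $1,912.50 = $19,066.14.
Option A is cheaper by $19,066.14 − $18,207.16 = $858.98.

Option A by $859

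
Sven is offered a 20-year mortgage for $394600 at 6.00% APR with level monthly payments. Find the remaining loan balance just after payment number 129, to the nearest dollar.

$240,374

With monthly rate i = 6%/12 = 0.0050000, the balance after k of n payments is P · [(1+i)^n − (1+i)^k] / [(1+i)^n − 1].
(1+0.0050000)^240 = 3.31020448 and (1+0.0050000)^129 = 1.90292629, so the balance is 394,600 × (3.31020448 − 1.90292629) / (3.31020448 − 1) = $240,373.52.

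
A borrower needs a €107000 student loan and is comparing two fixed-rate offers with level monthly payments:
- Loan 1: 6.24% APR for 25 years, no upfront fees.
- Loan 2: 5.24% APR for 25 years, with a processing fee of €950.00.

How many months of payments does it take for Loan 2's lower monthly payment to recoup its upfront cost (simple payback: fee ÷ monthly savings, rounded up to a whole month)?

Loan 1: at 6.24% the monthly rate is 0.0052000, so the payment is 107,000 × 0.0052000 / (1 − 1.0052000^−300) = €705.18.
Loan 2: monthly rate = 5.24%/12 = 0.0043667; payment = 107,000 × 0.0043667 / (1 − (1+0.0043667)^−300) = €640.56.
Monthly savings = €705.18 − €640.56 = €64.62.
Break-even = €950.00 / €64.62 = 14.70 → 15 months.

15 months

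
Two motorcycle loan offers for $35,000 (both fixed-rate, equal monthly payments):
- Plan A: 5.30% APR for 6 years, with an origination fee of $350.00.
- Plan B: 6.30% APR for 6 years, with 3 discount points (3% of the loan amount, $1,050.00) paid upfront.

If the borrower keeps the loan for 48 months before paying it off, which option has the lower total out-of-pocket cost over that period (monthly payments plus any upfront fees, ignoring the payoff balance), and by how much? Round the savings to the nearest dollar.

Plan A by $1,490

Plan A: at 5.30% the monthly rate is 0.0044167, so the payment is 35,000 × 0.0044167 / (1 − 1.0044167^−72) = $568.56.
Plan B: monthly rate = 6.3%/12 = 0.0052500; payment = 35,000 × 0.0052500 / (1 − (1+0.0052500)^−72) = $585.02.
Over 48 months: Plan A costs 48 × $568.56 + $350.00 = $27,640.88; Plan B costs 48 × $585.02 + $1,050.00 = $29,130.96.
Plan A is cheaper by $29,130.96 − $27,640.88 = $1,490.08.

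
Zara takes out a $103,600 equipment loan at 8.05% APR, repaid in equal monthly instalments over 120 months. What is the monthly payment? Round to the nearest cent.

$1,259.69

At 8.05% the monthly rate is 0.0067083, so the payment is 103,600 × 0.0067083 / (1 − 1.0067083^−120) = $1,259.69.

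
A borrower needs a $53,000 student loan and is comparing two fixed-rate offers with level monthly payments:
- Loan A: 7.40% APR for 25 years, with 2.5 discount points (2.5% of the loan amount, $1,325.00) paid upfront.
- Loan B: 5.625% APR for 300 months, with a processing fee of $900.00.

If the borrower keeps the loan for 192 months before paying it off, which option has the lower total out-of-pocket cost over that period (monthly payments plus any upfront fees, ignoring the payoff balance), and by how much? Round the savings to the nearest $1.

Loan A: at 7.40% the monthly rate is 0.0061667, so the payment is 53,000 × 0.0061667 / (1 − 1.0061667^−300) = $388.22.
Loan B: monthly rate = 5.625%/12 = 0.0046875; payment = 53,000 × 0.0046875 / (1 − (1+0.0046875)^−300) = $329.43.
Over 192 months: Loan A costs 192 × $388.22 + $1,325.00 = $75,863.24; Loan B costs 192 × $329.43 + $900.00 = $64,150.56.
Loan B is cheaper by $75,863.24 − $64,150.56 = $11,712.68.

Loan B by $11,713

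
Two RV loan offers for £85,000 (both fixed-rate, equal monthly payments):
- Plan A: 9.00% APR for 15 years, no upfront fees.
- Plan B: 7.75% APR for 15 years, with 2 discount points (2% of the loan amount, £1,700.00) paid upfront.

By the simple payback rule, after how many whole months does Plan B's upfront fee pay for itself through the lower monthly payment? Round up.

Plan A: monthly rate = 9%/12 = 0.0075000; payment = 85,000 × 0.0075000 / (1 − (1+0.0075000)^−180) = £862.13.
Plan B: at 7.75% the monthly rate is 0.0064583, so the payment is 85,000 × 0.0064583 / (1 − 1.0064583^−180) = £800.08.
Monthly savings = £862.13 − £800.08 = £62.05.
Break-even = £1,700.00 / £62.05 = 27.40 → 28 months.

28 months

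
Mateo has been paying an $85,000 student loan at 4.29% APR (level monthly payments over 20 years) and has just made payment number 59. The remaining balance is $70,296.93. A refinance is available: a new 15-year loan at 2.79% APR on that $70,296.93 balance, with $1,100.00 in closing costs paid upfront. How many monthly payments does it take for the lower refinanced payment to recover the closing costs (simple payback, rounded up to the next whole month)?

23 months

Current payment = 85,000 × 4.29%/12 / (1 − (1+0.0035750)^−240) = $528.16.
Refinanced payment = 70,296.93 × 0.0023250 / (1 − (1+0.0023250)^−180) = $478.39.
Monthly savings = $528.16 − $478.39 = $49.77.
Break-even = $1,100.00 / $49.77 = 22.10 → 23 months.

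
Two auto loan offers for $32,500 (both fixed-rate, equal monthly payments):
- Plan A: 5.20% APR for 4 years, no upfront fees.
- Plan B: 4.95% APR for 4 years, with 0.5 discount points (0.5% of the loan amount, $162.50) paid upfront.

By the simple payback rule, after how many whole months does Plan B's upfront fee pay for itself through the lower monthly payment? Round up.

Plan A: monthly rate = 5.2%/12 = 0.0043333; payment = 32,500 × 0.0043333 / (1 − (1+0.0043333)^−48) = $751.40.
Plan B: at 4.95% the monthly rate is 0.0041250, so the payment is 32,500 × 0.0041250 / (1 − 1.0041250^−48) = $747.72.
Monthly savings = $751.40 − $747.72 = $3.68.
Break-even = $162.50 / $3.68 = 44.16 → 45 months.

45 months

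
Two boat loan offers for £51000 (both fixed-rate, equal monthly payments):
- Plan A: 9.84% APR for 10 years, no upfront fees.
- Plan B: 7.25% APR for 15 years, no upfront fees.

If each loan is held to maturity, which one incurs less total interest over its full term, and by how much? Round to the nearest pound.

Plan A by £3,466

Plan A: at 9.84% the monthly rate is 0.0082000, so the payment is 51,000 × 0.0082000 / (1 − 1.0082000^−120) = £669.46.
Total interest on Plan A = 120 × £669.46 − £51,000 = £29,335.20.
Plan B: at 7.25% the monthly rate is 0.0060417, so the payment is 51,000 × 0.0060417 / (1 − 1.0060417^−180) = £465.56.
Total interest on Plan B = 180 × £465.56 − £51,000 = £32,800.80.
Plan A is lower by £3,465.60.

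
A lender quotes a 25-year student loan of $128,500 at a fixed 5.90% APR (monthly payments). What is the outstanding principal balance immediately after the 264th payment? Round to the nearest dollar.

$26,997

With monthly rate i = 5.9%/12 = 0.0049167, the balance after k of n payments is P · [(1+i)^n − (1+i)^k] / [(1+i)^n − 1].
(1+0.0049167)^300 = 4.35526649 and (1+0.0049167)^264 = 3.65033704, so the balance is 128,500 × (4.35526649 − 3.65033704) / (4.35526649 − 1) = $26,997.39.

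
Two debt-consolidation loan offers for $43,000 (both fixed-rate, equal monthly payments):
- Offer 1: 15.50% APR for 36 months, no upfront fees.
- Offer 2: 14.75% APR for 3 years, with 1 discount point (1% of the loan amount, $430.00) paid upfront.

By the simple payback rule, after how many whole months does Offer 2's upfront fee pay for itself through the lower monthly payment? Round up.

Offer 1: monthly rate = 15.5%/12 = 0.0129167; payment = 43,000 × 0.0129167 / (1 − (1+0.0129167)^−36) = $1,501.16.
Offer 2: at 14.75% the monthly rate is 0.0122917, so the payment is 43,000 × 0.0122917 / (1 − 1.0122917^−36) = $1,485.35.
Monthly savings = $1,501.16 − $1,485.35 = $15.81.
Break-even = $430.00 / $15.81 = 27.20 → 28 months.

28 months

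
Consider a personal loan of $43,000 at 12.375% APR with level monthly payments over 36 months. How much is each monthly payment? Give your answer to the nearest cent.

Monthly rate = 12.375%/12 = 0.0103125; payment = 43,000 × 0.0103125 / (1 − (1+0.0103125)^−36) = $1,435.93.

$1,435.93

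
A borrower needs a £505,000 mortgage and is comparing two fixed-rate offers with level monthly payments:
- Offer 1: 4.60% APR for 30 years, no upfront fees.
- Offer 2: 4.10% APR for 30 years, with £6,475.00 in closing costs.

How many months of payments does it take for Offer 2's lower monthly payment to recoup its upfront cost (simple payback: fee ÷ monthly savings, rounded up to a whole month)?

44 months

Offer 1: monthly rate = 4.6%/12 = 0.0038333; payment = 505,000 × 0.0038333 / (1 − (1+0.0038333)^−360) = £2,588.85.
Offer 2: monthly rate = 4.1%/12 = 0.0034167; payment = 505,000 × 0.0034167 / (1 − (1+0.0034167)^−360) = £2,440.15.
Monthly savings = £2,588.85 − £2,440.15 = £148.70.
Break-even = £6,475.00 / £148.70 = 43.54 → 44 months.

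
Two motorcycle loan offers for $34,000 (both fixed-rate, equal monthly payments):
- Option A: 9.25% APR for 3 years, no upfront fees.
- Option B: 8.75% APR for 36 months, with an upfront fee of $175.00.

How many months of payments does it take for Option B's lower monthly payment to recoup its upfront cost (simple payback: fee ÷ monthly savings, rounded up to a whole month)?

23 months

Option A: at 9.25% the monthly rate is 0.0077083, so the payment is 34,000 × 0.0077083 / (1 − 1.0077083^−36) = $1,085.15.
Option B: monthly rate = 8.75%/12 = 0.0072917; payment = 34,000 × 0.0072917 / (1 − (1+0.0072917)^−36) = $1,077.24.
Monthly savings = $1,085.15 − $1,077.24 = $7.91.
Break-even = $175.00 / $7.91 = 22.12 → 23 months.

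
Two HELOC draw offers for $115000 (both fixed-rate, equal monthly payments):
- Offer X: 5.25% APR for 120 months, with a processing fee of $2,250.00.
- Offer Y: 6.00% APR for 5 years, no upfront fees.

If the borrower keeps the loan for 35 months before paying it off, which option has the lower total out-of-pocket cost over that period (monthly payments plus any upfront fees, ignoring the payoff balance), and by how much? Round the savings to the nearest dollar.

Offer X by $32,380

Offer X: monthly rate = 5.25%/12 = 0.0043750; payment = 115,000 × 0.0043750 / (1 − (1+0.0043750)^−120) = $1,233.85.
Offer Y: at 6.00% the monthly rate is 0.0050000, so the payment is 115,000 × 0.0050000 / (1 − 1.0050000^−60) = $2,223.27.
Over 35 months: Offer X costs 35 × $1,233.85 + $2,250.00 = $45,434.75; Offer Y costs 35 × $2,223.27 = $77,814.45.
Offer X is cheaper by $77,814.45 − $45,434.75 = $32,379.70.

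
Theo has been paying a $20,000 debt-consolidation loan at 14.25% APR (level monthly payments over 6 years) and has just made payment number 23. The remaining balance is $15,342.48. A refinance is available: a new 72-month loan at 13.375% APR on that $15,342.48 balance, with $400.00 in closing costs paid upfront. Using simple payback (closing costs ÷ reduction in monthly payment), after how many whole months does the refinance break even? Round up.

4 months

Current payment = 20,000 × 14.25%/12 / (1 − (1+0.0118750)^−72) = $414.80.
Refinanced payment = 15,342.48 × 0.0111458 / (1 − (1+0.0111458)^−72) = $311.03.
Monthly savings = $414.80 − $311.03 = $103.77.
Break-even = $400.00 / $103.77 = 3.85 → 4 months.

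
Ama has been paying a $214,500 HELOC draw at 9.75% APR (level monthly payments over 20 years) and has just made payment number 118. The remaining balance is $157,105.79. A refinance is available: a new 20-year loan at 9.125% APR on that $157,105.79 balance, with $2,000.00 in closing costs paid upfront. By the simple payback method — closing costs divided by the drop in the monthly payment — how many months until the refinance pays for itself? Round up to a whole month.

4 months

Current payment = 214,500 × 9.75%/12 / (1 − (1+0.0081250)^−240) = $2,034.57.
Refinanced payment = 157,105.79 × 0.0076042 / (1 − (1+0.0076042)^−240) = $1,426.18.
Monthly savings = $2,034.57 − $1,426.18 = $608.39.
Break-even = $2,000.00 / $608.39 = 3.29 → 4 months.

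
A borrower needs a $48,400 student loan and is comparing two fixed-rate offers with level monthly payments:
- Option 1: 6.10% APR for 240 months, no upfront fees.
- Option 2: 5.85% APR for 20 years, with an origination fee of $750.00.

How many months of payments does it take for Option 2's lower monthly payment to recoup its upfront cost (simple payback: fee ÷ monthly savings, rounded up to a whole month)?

108 months

Option 1: monthly rate = 6.1%/12 = 0.0050833; payment = 48,400 × 0.0050833 / (1 − (1+0.0050833)^−240) = $349.55.
Option 2: monthly rate = 5.85%/12 = 0.0048750; payment = 48,400 × 0.0048750 / (1 − (1+0.0048750)^−240) = $342.58.
Monthly savings = $349.55 − $342.58 = $6.97.
Break-even = $750.00 / $6.97 = 107.60 → 108 months.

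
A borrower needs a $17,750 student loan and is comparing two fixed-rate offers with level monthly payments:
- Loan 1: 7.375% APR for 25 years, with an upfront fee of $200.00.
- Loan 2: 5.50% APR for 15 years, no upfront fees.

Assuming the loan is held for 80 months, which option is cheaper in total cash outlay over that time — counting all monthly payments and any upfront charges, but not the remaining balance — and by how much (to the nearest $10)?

Loan 1: at 7.375% the monthly rate is 0.0061458, so the payment is 17,750 × 0.0061458 / (1 − 1.0061458^−300) = $129.73.
Loan 2: monthly rate = 5.5%/12 = 0.0045833; payment = 17,750 × 0.0045833 / (1 − (1+0.0045833)^−180) = $145.03.
Over 80 months: Loan 1 costs 80 × $129.73 + $200.00 = $10,578.40; Loan 2 costs 80 × $145.03 = $11,602.40.
Loan 1 is cheaper by $11,602.40 − $10,578.40 = $1,024.00.

Loan 1 by $1,020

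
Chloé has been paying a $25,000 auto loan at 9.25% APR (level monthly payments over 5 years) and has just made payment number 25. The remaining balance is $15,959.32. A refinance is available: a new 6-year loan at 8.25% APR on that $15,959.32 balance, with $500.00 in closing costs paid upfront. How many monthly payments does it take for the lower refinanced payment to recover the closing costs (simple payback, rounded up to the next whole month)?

3 months

Current payment = 25,000 × 9.25%/12 / (1 − (1+0.0077083)^−60) = $522.00.
Refinanced payment = 15,959.32 × 0.0068750 / (1 − (1+0.0068750)^−72) = $281.77.
Monthly savings = $522.00 − $281.77 = $240.23.
Break-even = $500.00 / $240.23 = 2.08 → 3 months.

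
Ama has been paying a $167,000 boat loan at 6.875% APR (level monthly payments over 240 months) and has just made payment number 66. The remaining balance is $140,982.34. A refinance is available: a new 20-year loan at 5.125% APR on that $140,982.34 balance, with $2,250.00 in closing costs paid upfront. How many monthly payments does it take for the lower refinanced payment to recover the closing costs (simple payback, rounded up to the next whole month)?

Current payment = 167,000 × 6.875%/12 / (1 − (1+0.0057292)^−240) = $1,282.25.
Refinanced payment = 140,982.34 × 0.0042708 / (1 − (1+0.0042708)^−240) = $940.18.
Monthly savings = $1,282.25 − $940.18 = $342.07.
Break-even = $2,250.00 / $342.07 = 6.58 → 7 months.

7 months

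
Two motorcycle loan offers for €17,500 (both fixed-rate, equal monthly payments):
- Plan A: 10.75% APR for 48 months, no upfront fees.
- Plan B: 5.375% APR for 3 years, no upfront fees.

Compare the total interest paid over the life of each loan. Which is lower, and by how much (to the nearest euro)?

Plan B by €2,620

Plan A: at 10.75% the monthly rate is 0.0089583, so the payment is 17,500 × 0.0089583 / (1 − 1.0089583^−48) = €450.17.
Total interest on Plan A = 48 × €450.17 − €17,500 = €4,108.16.
Plan B: at 5.375% the monthly rate is 0.0044792, so the payment is 17,500 × 0.0044792 / (1 − 1.0044792^−36) = €527.44.
Total interest on Plan B = 36 × €527.44 − €17,500 = €1,487.84.
Plan B is lower by €2,620.32.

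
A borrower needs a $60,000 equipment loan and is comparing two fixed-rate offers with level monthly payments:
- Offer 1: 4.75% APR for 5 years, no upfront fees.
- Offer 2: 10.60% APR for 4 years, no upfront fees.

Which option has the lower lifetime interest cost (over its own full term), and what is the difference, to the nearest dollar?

Offer 1: at 4.75% the monthly rate is 0.0039583, so the payment is 60,000 × 0.0039583 / (1 − 1.0039583^−60) = $1,125.41.
Total interest on Offer 1 = 60 × $1,125.41 − $60,000 = $7,524.60.
Offer 2: monthly rate = 10.6%/12 = 0.0088333; payment = 60,000 × 0.0088333 / (1 − (1+0.0088333)^−48) = $1,539.10.
Total interest on Offer 2 = 48 × $1,539.10 − $60,000 = $13,876.80.
Offer 1 is lower by $6,352.20.

Offer 1 by $6,352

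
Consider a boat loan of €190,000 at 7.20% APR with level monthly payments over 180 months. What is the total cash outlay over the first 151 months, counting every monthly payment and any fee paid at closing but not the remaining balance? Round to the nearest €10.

Monthly rate = 7.2%/12 = 0.0060000; payment = 190,000 × 0.0060000 / (1 − (1+0.0060000)^−180) = €1,729.09.
Total outlay = 151 × €1,729.09 = €261,092.59.

€261,090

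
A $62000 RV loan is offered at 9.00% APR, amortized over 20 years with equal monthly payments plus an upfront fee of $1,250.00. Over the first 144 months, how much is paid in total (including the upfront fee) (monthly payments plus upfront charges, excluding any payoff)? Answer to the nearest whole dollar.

$81,578

Monthly rate = 9%/12 = 0.0075000; payment = 62,000 × 0.0075000 / (1 − (1+0.0075000)^−240) = $557.83.
Total outlay = 144 × $557.83 + $1,250.00 = $81,577.52.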